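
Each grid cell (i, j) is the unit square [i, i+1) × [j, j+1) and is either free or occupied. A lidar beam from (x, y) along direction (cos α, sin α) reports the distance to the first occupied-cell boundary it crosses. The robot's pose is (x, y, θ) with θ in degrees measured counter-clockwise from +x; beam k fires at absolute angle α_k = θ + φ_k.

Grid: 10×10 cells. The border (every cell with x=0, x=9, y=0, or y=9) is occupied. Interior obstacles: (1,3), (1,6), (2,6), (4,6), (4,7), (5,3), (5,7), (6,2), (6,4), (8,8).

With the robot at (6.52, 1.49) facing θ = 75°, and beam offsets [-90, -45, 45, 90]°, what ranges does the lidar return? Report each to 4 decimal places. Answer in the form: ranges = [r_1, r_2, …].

ranges = [1.8932, 2.8637, 0.5889, 5.7147]

beam 1: φ=-90°, α=345°
  dir = (cos 345°, sin 345°) = (0.9659, -0.2588); from cell (6,1)
  next x-line at t=0.4969, next y-line at t=1.8932; Δt_x=1.0353, Δt_y=3.8637
    x: enter (7,1) at t=0.4969
    x: enter (8,1) at t=1.5322
    y: enter (8,0) at t=1.8932 ← occupied
  → r_1 = 1.8932
beam 2: φ=-45°, α=30°
  dir = (cos 30°, sin 30°) = (0.8660, 0.5000); from cell (6,1)
  next x-line at t=0.5543, next y-line at t=1.0200; Δt_x=1.1547, Δt_y=2.0000
    x: enter (7,1) at t=0.5543
    y: enter (7,2) at t=1.0200
    x: enter (8,2) at t=1.7090
    x: enter (9,2) at t=2.8637 ← occupied
  → r_2 = 2.8637
beam 3: φ=45°, α=120°
  dir = (cos 120°, sin 120°) = (-0.5000, 0.8660); from cell (6,1)
  next x-line at t=1.0400, next y-line at t=0.5889; Δt_x=2.0000, Δt_y=1.1547
    y: enter (6,2) at t=0.5889 ← occupied
  → r_3 = 0.5889
beam 4: φ=90°, α=165°
  dir = (cos 165°, sin 165°) = (-0.9659, 0.2588); from cell (6,1)
  next x-line at t=0.5383, next y-line at t=1.9705; Δt_x=1.0353, Δt_y=3.8637
    x: enter (5,1) at t=0.5383
    x: enter (4,1) at t=1.5736
    y: enter (4,2) at t=1.9705
    x: enter (3,2) at t=2.6089
    x: enter (2,2) at t=3.6442
    x: enter (1,2) at t=4.6794
    x: enter (0,2) at t=5.7147 ← occupied
  → r_4 = 5.7147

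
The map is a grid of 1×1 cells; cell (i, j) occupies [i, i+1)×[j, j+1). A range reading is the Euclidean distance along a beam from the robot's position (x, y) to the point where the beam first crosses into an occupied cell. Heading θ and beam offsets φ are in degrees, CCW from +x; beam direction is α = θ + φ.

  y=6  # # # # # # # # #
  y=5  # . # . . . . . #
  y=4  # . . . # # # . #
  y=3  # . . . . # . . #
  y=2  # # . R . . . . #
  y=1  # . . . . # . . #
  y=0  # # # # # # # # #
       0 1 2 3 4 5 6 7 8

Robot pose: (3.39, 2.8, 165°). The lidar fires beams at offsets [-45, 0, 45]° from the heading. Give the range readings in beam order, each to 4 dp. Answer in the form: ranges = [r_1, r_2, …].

beam 1: φ=-45°, α=120°
  direction (-0.5000, 0.8660); cell (3,2); t to first gridline: x 0.7800, y 0.2309 (then +2.0000 / +1.1547)
    (3,3) via y @ 0.2309
    (2,3) via x @ 0.7800
    (2,4) via y @ 1.3856
    (2,5) via y @ 2.5403  # hit
  → r_1 = 2.5403
beam 2: φ=0°, α=165°
  direction (-0.9659, 0.2588); cell (3,2); t to first gridline: x 0.4038, y 0.7727 (then +1.0353 / +3.8637)
    (2,2) via x @ 0.4038
    (2,3) via y @ 0.7727
    (1,3) via x @ 1.4390
    (0,3) via x @ 2.4743  # hit
  → r_2 = 2.4743
beam 3: φ=45°, α=210°
  direction (-0.8660, -0.5000); cell (3,2); t to first gridline: x 0.4503, y 1.6000 (then +1.1547 / +2.0000)
    (2,2) via x @ 0.4503
    (2,1) via y @ 1.6000
    (1,1) via x @ 1.6050
    (0,1) via x @ 2.7597  # hit
  → r_3 = 2.7597

ranges = [2.5403, 2.4743, 2.7597]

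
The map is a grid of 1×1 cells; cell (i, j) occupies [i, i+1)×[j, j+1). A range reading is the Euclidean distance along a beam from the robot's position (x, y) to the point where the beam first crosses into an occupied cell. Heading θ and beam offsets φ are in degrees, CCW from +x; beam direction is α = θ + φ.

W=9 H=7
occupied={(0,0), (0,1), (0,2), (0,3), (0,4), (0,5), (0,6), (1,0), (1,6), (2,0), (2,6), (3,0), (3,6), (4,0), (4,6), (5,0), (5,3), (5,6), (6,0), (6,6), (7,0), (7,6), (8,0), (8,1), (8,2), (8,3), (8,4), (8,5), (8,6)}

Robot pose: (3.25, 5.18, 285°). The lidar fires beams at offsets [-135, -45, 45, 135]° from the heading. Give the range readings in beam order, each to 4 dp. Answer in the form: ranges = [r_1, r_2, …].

ranges = [1.6400, 4.5000, 2.3600, 0.9469]

beam 1: φ=-135°, α=150°
  d=(-0.8660,0.5000)  start (3,5)  tX=0.2887 tY=1.6400  stride 1/|dx|=1.1547 1/|dy|=2.0000
    cross x-line → (2,5), t=0.2887
    cross x-line → (1,5), t=1.4434
    cross y-line → (1,6), t=1.6400 (wall)
  → r_1 = 1.6400
beam 2: φ=-45°, α=240°
  d=(-0.5000,-0.8660)  start (3,5)  tX=0.5000 tY=0.2078  stride 1/|dx|=2.0000 1/|dy|=1.1547
    cross y-line → (3,4), t=0.2078
    cross x-line → (2,4), t=0.5000
    cross y-line → (2,3), t=1.3625
    cross x-line → (1,3), t=2.5000
    cross y-line → (1,2), t=2.5172
    cross y-line → (1,1), t=3.6719
    cross x-line → (0,1), t=4.5000 (wall)
  → r_2 = 4.5000
beam 3: φ=45°, α=330°
  d=(0.8660,-0.5000)  start (3,5)  tX=0.8660 tY=0.3600  stride 1/|dx|=1.1547 1/|dy|=2.0000
    cross y-line → (3,4), t=0.3600
    cross x-line → (4,4), t=0.8660
    cross x-line → (5,4), t=2.0207
    cross y-line → (5,3), t=2.3600 (wall)
  → r_3 = 2.3600
beam 4: φ=135°, α=60°
  d=(0.5000,0.8660)  start (3,5)  tX=1.5000 tY=0.9469  stride 1/|dx|=2.0000 1/|dy|=1.1547
    cross y-line → (3,6), t=0.9469 (wall)
  → r_4 = 0.9469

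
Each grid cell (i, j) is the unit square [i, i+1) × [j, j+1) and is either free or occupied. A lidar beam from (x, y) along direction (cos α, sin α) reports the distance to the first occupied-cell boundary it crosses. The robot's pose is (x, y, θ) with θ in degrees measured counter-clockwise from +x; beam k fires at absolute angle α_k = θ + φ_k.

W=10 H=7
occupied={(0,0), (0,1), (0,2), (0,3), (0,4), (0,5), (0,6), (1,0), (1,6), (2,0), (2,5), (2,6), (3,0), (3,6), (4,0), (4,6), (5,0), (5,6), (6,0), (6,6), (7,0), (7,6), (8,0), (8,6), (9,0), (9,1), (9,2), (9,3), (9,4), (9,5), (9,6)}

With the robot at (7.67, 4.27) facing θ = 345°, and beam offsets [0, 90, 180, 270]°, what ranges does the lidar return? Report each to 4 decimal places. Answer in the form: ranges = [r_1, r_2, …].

ranges = [1.3769, 1.7910, 4.8347, 3.3854]

beam 1: φ=0°, α=345°
  d=(0.9659,-0.2588)  start (7,4)  tX=0.3416 tY=1.0432  stride 1/|dx|=1.0353 1/|dy|=3.8637
    cross x-line → (8,4), t=0.3416
    cross y-line → (8,3), t=1.0432
    cross x-line → (9,3), t=1.3769 (wall)
  → r_1 = 1.3769
beam 2: φ=90°, α=75°
  d=(0.2588,0.9659)  start (7,4)  tX=1.2750 tY=0.7558  stride 1/|dx|=3.8637 1/|dy|=1.0353
    cross y-line → (7,5), t=0.7558
    cross x-line → (8,5), t=1.2750
    cross y-line → (8,6), t=1.7910 (wall)
  → r_2 = 1.7910
beam 3: φ=180°, α=165°
  d=(-0.9659,0.2588)  start (7,4)  tX=0.6936 tY=2.8205  stride 1/|dx|=1.0353 1/|dy|=3.8637
    cross x-line → (6,4), t=0.6936
    cross x-line → (5,4), t=1.7289
    cross x-line → (4,4), t=2.7642
    cross y-line → (4,5), t=2.8205
    cross x-line → (3,5), t=3.7995
    cross x-line → (2,5), t=4.8347 (wall)
  → r_3 = 4.8347
beam 4: φ=270°, α=255°
  d=(-0.2588,-0.9659)  start (7,4)  tX=2.5887 tY=0.2795  stride 1/|dx|=3.8637 1/|dy|=1.0353
    cross y-line → (7,3), t=0.2795
    cross y-line → (7,2), t=1.3148
    cross y-line → (7,1), t=2.3501
    cross x-line → (6,1), t=2.5887
    cross y-line → (6,0), t=3.3854 (wall)
  → r_4 = 3.3854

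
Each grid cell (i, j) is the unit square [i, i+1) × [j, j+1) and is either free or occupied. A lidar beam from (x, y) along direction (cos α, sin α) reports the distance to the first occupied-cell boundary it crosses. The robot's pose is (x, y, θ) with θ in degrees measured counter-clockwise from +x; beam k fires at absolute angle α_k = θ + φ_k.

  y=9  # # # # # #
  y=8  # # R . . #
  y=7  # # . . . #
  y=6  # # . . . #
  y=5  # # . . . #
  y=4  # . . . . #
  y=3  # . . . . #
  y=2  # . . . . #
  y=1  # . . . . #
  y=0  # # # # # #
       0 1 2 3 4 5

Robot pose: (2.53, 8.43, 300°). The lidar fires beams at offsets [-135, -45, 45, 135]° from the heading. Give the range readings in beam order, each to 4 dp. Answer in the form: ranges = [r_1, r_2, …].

beam 1: φ=-135°, α=165°
  d=(-0.9659,0.2588)  start (2,8)  tX=0.5487 tY=2.2023  stride 1/|dx|=1.0353 1/|dy|=3.8637
    cross x-line → (1,8), t=0.5487 (wall)
  → r_1 = 0.5487
beam 2: φ=-45°, α=255°
  d=(-0.2588,-0.9659)  start (2,8)  tX=2.0478 tY=0.4452  stride 1/|dx|=3.8637 1/|dy|=1.0353
    cross y-line → (2,7), t=0.4452
    cross y-line → (2,6), t=1.4804
    cross x-line → (1,6), t=2.0478 (wall)
  → r_2 = 2.0478
beam 3: φ=45°, α=345°
  d=(0.9659,-0.2588)  start (2,8)  tX=0.4866 tY=1.6614  stride 1/|dx|=1.0353 1/|dy|=3.8637
    cross x-line → (3,8), t=0.4866
    cross x-line → (4,8), t=1.5219
    cross y-line → (4,7), t=1.6614
    cross x-line → (5,7), t=2.5571 (wall)
  → r_3 = 2.5571
beam 4: φ=135°, α=75°
  d=(0.2588,0.9659)  start (2,8)  tX=1.8159 tY=0.5901  stride 1/|dx|=3.8637 1/|dy|=1.0353
    cross y-line → (2,9), t=0.5901 (wall)
  → r_4 = 0.5901

ranges = [0.5487, 2.0478, 2.5571, 0.5901]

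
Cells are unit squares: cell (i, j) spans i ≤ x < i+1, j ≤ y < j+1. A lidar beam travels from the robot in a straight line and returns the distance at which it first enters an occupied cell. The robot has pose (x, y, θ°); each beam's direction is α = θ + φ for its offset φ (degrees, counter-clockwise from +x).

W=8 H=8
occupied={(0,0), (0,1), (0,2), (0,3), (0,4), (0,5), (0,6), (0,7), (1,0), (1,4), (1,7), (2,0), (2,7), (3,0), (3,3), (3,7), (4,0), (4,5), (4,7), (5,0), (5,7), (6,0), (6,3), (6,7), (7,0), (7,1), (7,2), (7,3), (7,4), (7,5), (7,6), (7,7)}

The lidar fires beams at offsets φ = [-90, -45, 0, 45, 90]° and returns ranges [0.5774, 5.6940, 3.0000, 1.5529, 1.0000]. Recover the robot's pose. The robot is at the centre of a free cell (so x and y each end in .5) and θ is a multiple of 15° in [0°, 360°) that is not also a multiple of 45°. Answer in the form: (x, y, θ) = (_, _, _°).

(x, y, θ) = (1.5, 5.5, 30°)

Candidates: 32 free-cell centres × 16 headings = 512 poses. Raycast each; keep the one whose scan matches to 4 dp.
  (4.5, 2.5, 195°): beam 1 = 4.6587 ≠ 0.5774 ✗
  (5.5, 2.5, 150°): beam 1 = 1.0000 ≠ 0.5774 ✗
  (6.5, 4.5, 285°): beam 1 = 2.5882 ≠ 0.5774 ✗
  (1.5, 5.5, 240°): beam 2 = 0.5176 ≠ 5.6940 ✗
  …
  (1.5, 5.5, 30°): r_1=0.5774, r_2=5.6940, r_3=3.0000, r_4=1.5529, r_5=1.0000 — all match ✓
No second candidate reproduces the full scan.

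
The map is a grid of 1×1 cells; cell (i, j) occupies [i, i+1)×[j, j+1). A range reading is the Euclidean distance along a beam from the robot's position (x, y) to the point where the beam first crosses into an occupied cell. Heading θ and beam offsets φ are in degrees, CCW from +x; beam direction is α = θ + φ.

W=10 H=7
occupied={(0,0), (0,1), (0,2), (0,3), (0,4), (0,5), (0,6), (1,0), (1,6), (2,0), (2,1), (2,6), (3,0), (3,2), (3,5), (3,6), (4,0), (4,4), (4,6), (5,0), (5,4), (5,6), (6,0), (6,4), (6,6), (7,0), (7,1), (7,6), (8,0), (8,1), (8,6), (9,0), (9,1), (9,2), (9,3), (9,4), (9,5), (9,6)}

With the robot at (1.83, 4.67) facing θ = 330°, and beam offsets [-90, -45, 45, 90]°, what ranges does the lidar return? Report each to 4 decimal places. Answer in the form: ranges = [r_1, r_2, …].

ranges = [1.6600, 2.7642, 1.2750, 1.5358]

beam 1: φ=-90°, α=240°
  direction (-0.5000, -0.8660); cell (1,4); t to first gridline: x 1.6600, y 0.7736 (then +2.0000 / +1.1547)
    (1,3) via y @ 0.7736
    (0,3) via x @ 1.6600  # hit
  → r_1 = 1.6600
beam 2: φ=-45°, α=285°
  direction (0.2588, -0.9659); cell (1,4); t to first gridline: x 0.6568, y 0.6936 (then +3.8637 / +1.0353)
    (2,4) via x @ 0.6568
    (2,3) via y @ 0.6936
    (2,2) via y @ 1.7289
    (2,1) via y @ 2.7642  # hit
  → r_2 = 2.7642
beam 3: φ=45°, α=15°
  direction (0.9659, 0.2588); cell (1,4); t to first gridline: x 0.1760, y 1.2750 (then +1.0353 / +3.8637)
    (2,4) via x @ 0.1760
    (3,4) via x @ 1.2113
    (3,5) via y @ 1.2750  # hit
  → r_3 = 1.2750
beam 4: φ=90°, α=60°
  direction (0.5000, 0.8660); cell (1,4); t to first gridline: x 0.3400, y 0.3811 (then +2.0000 / +1.1547)
    (2,4) via x @ 0.3400
    (2,5) via y @ 0.3811
    (2,6) via y @ 1.5358  # hit
  → r_4 = 1.5358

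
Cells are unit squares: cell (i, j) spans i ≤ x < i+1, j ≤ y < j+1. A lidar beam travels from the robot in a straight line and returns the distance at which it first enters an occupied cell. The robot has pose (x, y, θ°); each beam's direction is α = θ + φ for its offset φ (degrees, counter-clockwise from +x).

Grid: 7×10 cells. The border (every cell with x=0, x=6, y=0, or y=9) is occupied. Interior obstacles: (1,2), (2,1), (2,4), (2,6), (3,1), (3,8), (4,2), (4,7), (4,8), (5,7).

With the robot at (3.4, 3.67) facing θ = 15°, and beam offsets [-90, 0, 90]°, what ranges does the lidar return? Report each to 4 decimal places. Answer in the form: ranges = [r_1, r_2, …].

beam 1: φ=-90°, α=285°
  dir = (cos 285°, sin 285°) = (0.2588, -0.9659); from cell (3,3)
  next x-line at t=2.3182, next y-line at t=0.6936; Δt_x=3.8637, Δt_y=1.0353
    y: enter (3,2) at t=0.6936
    y: enter (3,1) at t=1.7289 ← occupied
  → r_1 = 1.7289
beam 2: φ=0°, α=15°
  dir = (cos 15°, sin 15°) = (0.9659, 0.2588); from cell (3,3)
  next x-line at t=0.6212, next y-line at t=1.2750; Δt_x=1.0353, Δt_y=3.8637
    x: enter (4,3) at t=0.6212
    y: enter (4,4) at t=1.2750
    x: enter (5,4) at t=1.6564
    x: enter (6,4) at t=2.6917 ← occupied
  → r_2 = 2.6917
beam 3: φ=90°, α=105°
  dir = (cos 105°, sin 105°) = (-0.2588, 0.9659); from cell (3,3)
  next x-line at t=1.5455, next y-line at t=0.3416; Δt_x=3.8637, Δt_y=1.0353
    y: enter (3,4) at t=0.3416
    y: enter (3,5) at t=1.3769
    x: enter (2,5) at t=1.5455
    y: enter (2,6) at t=2.4122 ← occupied
  → r_3 = 2.4122

ranges = [1.7289, 2.6917, 2.4122]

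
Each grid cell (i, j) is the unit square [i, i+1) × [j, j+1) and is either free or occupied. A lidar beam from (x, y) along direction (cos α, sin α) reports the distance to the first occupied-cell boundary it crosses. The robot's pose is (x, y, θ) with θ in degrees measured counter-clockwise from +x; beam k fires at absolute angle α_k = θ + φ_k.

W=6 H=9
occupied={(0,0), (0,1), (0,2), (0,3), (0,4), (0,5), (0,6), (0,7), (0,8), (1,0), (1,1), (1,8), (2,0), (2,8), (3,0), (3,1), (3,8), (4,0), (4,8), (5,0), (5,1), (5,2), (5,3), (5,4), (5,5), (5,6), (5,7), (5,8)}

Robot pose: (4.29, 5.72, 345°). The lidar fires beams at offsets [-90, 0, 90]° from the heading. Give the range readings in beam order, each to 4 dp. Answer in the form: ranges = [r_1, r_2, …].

beam 1: φ=-90°, α=255°
  cosα=-0.2588 sinα=-0.9659 | (4,5) | tMaxX 1.1205 tMaxY 0.7454 | tΔX 3.8637 tΔY 1.0353
    t=0.7454 [y] (4,4)
    t=1.1205 [x] (3,4)
    t=1.7807 [y] (3,3)
    t=2.8160 [y] (3,2)
    t=3.8512 [y] (3,1) — stop
  → r_1 = 3.8512
beam 2: φ=0°, α=345°
  cosα=0.9659 sinα=-0.2588 | (4,5) | tMaxX 0.7350 tMaxY 2.7819 | tΔX 1.0353 tΔY 3.8637
    t=0.7350 [x] (5,5) — stop
  → r_2 = 0.7350
beam 3: φ=90°, α=75°
  cosα=0.2588 sinα=0.9659 | (4,5) | tMaxX 2.7432 tMaxY 0.2899 | tΔX 3.8637 tΔY 1.0353
    t=0.2899 [y] (4,6)
    t=1.3252 [y] (4,7)
    t=2.3604 [y] (4,8) — stop
  → r_3 = 2.3604

ranges = [3.8512, 0.7350, 2.3604]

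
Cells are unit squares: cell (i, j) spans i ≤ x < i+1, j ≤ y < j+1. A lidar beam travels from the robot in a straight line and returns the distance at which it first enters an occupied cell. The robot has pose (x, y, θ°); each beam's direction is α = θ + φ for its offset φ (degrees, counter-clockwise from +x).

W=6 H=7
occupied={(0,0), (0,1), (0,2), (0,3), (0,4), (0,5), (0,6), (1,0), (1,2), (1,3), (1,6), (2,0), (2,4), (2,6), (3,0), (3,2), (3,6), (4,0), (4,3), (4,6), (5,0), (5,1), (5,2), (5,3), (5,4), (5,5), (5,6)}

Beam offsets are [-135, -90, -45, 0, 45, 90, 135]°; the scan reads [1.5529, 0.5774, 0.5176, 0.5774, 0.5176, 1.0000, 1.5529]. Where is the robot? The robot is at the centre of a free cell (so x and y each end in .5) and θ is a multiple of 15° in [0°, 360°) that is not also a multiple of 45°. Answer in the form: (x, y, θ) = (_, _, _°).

Enumerate (i+0.5, j+0.5, θ) over the 15 free cells and 16 admissible headings. For each, cast all 7 beams and compare to the given ranges.
  (4.5, 4.5, 300°): beam 2 = 2.8868 ≠ 0.5774 ✗
  (4.5, 1.5, 150°): beam 1 = 0.5176 ≠ 1.5529 ✗
  (2.5, 2.5, 285°): beam 1 = 0.5774 ≠ 1.5529 ✗
  …
  (4.5, 4.5, 330°): r_1=1.5529, r_2=0.5774, r_3=0.5176, r_4=0.5774, r_5=0.5176, r_6=1.0000, r_7=1.5529 — all match ✓
Unique over the lattice → pose = (4.5, 4.5, 330°).

(x, y, θ) = (4.5, 4.5, 330°)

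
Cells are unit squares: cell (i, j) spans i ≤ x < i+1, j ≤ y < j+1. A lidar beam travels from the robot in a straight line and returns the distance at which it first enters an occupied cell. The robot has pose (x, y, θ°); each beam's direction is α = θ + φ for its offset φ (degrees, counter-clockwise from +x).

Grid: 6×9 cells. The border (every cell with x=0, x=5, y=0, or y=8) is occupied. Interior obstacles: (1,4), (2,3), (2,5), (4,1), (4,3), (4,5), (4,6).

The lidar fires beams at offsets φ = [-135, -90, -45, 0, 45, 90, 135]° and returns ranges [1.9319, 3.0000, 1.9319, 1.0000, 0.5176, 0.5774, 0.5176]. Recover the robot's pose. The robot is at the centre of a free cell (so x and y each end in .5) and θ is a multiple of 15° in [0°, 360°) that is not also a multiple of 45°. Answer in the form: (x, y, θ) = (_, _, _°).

(x, y, θ) = (1.5, 1.5, 120°)

Candidates: 21 free-cell centres × 16 headings = 336 poses. Raycast each; keep the one whose scan matches to 4 dp.
  (2.5, 1.5, 240°): beam 1 = 1.5529 ≠ 1.9319 ✗
  (3.5, 4.5, 60°): beam 1 = 2.5882 ≠ 1.9319 ✗
  (1.5, 6.5, 15°): beam 1 = 1.0000 ≠ 1.9319 ✗
  (2.5, 4.5, 150°): beam 2 = 0.5774 ≠ 3.0000 ✗
  …
  (1.5, 1.5, 120°): r_1=1.9319, r_2=3.0000, r_3=1.9319, r_4=1.0000, r_5=0.5176, r_6=0.5774, r_7=0.5176 — all match ✓
Unique over the lattice → pose = (1.5, 1.5, 120°).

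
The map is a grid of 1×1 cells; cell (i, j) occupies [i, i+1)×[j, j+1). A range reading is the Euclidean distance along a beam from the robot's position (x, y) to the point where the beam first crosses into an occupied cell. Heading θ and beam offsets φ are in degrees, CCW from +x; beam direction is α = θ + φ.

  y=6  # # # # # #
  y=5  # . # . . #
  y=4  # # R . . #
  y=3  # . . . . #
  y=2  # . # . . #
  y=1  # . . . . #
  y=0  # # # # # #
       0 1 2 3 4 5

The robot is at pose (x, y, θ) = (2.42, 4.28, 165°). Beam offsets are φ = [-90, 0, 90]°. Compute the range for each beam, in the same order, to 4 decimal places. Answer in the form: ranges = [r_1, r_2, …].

beam 1: φ=-90°, α=75°
  dir = (cos 75°, sin 75°) = (0.2588, 0.9659); from cell (2,4)
  next x-line at t=2.2409, next y-line at t=0.7454; Δt_x=3.8637, Δt_y=1.0353
    y: enter (2,5) at t=0.7454 ← occupied
  → r_1 = 0.7454
beam 2: φ=0°, α=165°
  dir = (cos 165°, sin 165°) = (-0.9659, 0.2588); from cell (2,4)
  next x-line at t=0.4348, next y-line at t=2.7819; Δt_x=1.0353, Δt_y=3.8637
    x: enter (1,4) at t=0.4348 ← occupied
  → r_2 = 0.4348
beam 3: φ=90°, α=255°
  dir = (cos 255°, sin 255°) = (-0.2588, -0.9659); from cell (2,4)
  next x-line at t=1.6228, next y-line at t=0.2899; Δt_x=3.8637, Δt_y=1.0353
    y: enter (2,3) at t=0.2899
    y: enter (2,2) at t=1.3252 ← occupied
  → r_3 = 1.3252

ranges = [0.7454, 0.4348, 1.3252]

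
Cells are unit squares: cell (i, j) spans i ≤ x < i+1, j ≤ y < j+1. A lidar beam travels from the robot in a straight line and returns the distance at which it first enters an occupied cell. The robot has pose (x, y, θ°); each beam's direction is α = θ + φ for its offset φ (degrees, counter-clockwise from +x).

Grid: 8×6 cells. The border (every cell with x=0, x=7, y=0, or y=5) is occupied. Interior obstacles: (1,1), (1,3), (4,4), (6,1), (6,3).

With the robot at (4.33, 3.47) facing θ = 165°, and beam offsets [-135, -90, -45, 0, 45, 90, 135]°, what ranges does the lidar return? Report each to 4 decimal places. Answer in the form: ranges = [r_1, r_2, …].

beam 1: φ=-135°, α=30°
  dir = (cos 30°, sin 30°) = (0.8660, 0.5000); from cell (4,3)
  next x-line at t=0.7736, next y-line at t=1.0600; Δt_x=1.1547, Δt_y=2.0000
    x: enter (5,3) at t=0.7736
    y: enter (5,4) at t=1.0600
    x: enter (6,4) at t=1.9283
    y: enter (6,5) at t=3.0600 ← occupied
  → r_1 = 3.0600
beam 2: φ=-90°, α=75°
  dir = (cos 75°, sin 75°) = (0.2588, 0.9659); from cell (4,3)
  next x-line at t=2.5887, next y-line at t=0.5487; Δt_x=3.8637, Δt_y=1.0353
    y: enter (4,4) at t=0.5487 ← occupied
  → r_2 = 0.5487
beam 3: φ=-45°, α=120°
  dir = (cos 120°, sin 120°) = (-0.5000, 0.8660); from cell (4,3)
  next x-line at t=0.6600, next y-line at t=0.6120; Δt_x=2.0000, Δt_y=1.1547
    y: enter (4,4) at t=0.6120 ← occupied
  → r_3 = 0.6120
beam 4: φ=0°, α=165°
  dir = (cos 165°, sin 165°) = (-0.9659, 0.2588); from cell (4,3)
  next x-line at t=0.3416, next y-line at t=2.0478; Δt_x=1.0353, Δt_y=3.8637
    x: enter (3,3) at t=0.3416
    x: enter (2,3) at t=1.3769
    y: enter (2,4) at t=2.0478
    x: enter (1,4) at t=2.4122
    x: enter (0,4) at t=3.4475 ← occupied
  → r_4 = 3.4475
beam 5: φ=45°, α=210°
  dir = (cos 210°, sin 210°) = (-0.8660, -0.5000); from cell (4,3)
  next x-line at t=0.3811, next y-line at t=0.9400; Δt_x=1.1547, Δt_y=2.0000
    x: enter (3,3) at t=0.3811
    y: enter (3,2) at t=0.9400
    x: enter (2,2) at t=1.5358
    x: enter (1,2) at t=2.6905
    y: enter (1,1) at t=2.9400 ← occupied
  → r_5 = 2.9400
beam 6: φ=90°, α=255°
  dir = (cos 255°, sin 255°) = (-0.2588, -0.9659); from cell (4,3)
  next x-line at t=1.2750, next y-line at t=0.4866; Δt_x=3.8637, Δt_y=1.0353
    y: enter (4,2) at t=0.4866
    x: enter (3,2) at t=1.2750
    y: enter (3,1) at t=1.5219
    y: enter (3,0) at t=2.5571 ← occupied
  → r_6 = 2.5571
beam 7: φ=135°, α=300°
  dir = (cos 300°, sin 300°) = (0.5000, -0.8660); from cell (4,3)
  next x-line at t=1.3400, next y-line at t=0.5427; Δt_x=2.0000, Δt_y=1.1547
    y: enter (4,2) at t=0.5427
    x: enter (5,2) at t=1.3400
    y: enter (5,1) at t=1.6974
    y: enter (5,0) at t=2.8521 ← occupied
  → r_7 = 2.8521

ranges = [3.0600, 0.5487, 0.6120, 3.4475, 2.9400, 2.5571, 2.8521]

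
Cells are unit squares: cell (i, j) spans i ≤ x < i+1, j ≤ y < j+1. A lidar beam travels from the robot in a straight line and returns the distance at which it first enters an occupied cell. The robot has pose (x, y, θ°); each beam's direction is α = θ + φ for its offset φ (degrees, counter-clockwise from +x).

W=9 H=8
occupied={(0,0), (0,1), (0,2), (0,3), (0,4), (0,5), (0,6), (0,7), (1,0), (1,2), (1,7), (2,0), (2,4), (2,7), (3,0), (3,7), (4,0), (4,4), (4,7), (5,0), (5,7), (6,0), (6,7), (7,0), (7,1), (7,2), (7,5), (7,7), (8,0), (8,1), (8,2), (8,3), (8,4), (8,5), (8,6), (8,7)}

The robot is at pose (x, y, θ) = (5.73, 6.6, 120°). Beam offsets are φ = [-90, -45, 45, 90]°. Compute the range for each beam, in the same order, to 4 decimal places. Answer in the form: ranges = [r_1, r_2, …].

beam 1: φ=-90°, α=30°
  d=(0.8660,0.5000)  start (5,6)  tX=0.3118 tY=0.8000  stride 1/|dx|=1.1547 1/|dy|=2.0000
    cross x-line → (6,6), t=0.3118
    cross y-line → (6,7), t=0.8000 (wall)
  → r_1 = 0.8000
beam 2: φ=-45°, α=75°
  d=(0.2588,0.9659)  start (5,6)  tX=1.0432 tY=0.4141  stride 1/|dx|=3.8637 1/|dy|=1.0353
    cross y-line → (5,7), t=0.4141 (wall)
  → r_2 = 0.4141
beam 3: φ=45°, α=165°
  d=(-0.9659,0.2588)  start (5,6)  tX=0.7558 tY=1.5455  stride 1/|dx|=1.0353 1/|dy|=3.8637
    cross x-line → (4,6), t=0.7558
    cross y-line → (4,7), t=1.5455 (wall)
  → r_3 = 1.5455
beam 4: φ=90°, α=210°
  d=(-0.8660,-0.5000)  start (5,6)  tX=0.8429 tY=1.2000  stride 1/|dx|=1.1547 1/|dy|=2.0000
    cross x-line → (4,6), t=0.8429
    cross y-line → (4,5), t=1.2000
    cross x-line → (3,5), t=1.9976
    cross x-line → (2,5), t=3.1523
    cross y-line → (2,4), t=3.2000 (wall)
  → r_4 = 3.2000

ranges = [0.8000, 0.4141, 1.5455, 3.2000]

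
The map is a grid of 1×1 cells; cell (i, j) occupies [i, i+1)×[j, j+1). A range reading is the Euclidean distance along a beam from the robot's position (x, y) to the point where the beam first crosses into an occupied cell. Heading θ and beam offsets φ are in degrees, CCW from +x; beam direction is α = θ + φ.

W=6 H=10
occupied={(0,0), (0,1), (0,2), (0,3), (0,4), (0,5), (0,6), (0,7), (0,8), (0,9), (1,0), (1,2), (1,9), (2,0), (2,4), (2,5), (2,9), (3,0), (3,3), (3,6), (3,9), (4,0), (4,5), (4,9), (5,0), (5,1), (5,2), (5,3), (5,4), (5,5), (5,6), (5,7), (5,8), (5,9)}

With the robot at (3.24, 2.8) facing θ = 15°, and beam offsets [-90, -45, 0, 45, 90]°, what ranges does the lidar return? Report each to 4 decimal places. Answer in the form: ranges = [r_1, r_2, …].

ranges = [1.8635, 2.0323, 0.7727, 0.2309, 0.2071]

beam 1: φ=-90°, α=285°
  d=(0.2588,-0.9659)  start (3,2)  tX=2.9364 tY=0.8282  stride 1/|dx|=3.8637 1/|dy|=1.0353
    cross y-line → (3,1), t=0.8282
    cross y-line → (3,0), t=1.8635 (wall)
  → r_1 = 1.8635
beam 2: φ=-45°, α=330°
  d=(0.8660,-0.5000)  start (3,2)  tX=0.8776 tY=1.6000  stride 1/|dx|=1.1547 1/|dy|=2.0000
    cross x-line → (4,2), t=0.8776
    cross y-line → (4,1), t=1.6000
    cross x-line → (5,1), t=2.0323 (wall)
  → r_2 = 2.0323
beam 3: φ=0°, α=15°
  d=(0.9659,0.2588)  start (3,2)  tX=0.7868 tY=0.7727  stride 1/|dx|=1.0353 1/|dy|=3.8637
    cross y-line → (3,3), t=0.7727 (wall)
  → r_3 = 0.7727
beam 4: φ=45°, α=60°
  d=(0.5000,0.8660)  start (3,2)  tX=1.5200 tY=0.2309  stride 1/|dx|=2.0000 1/|dy|=1.1547
    cross y-line → (3,3), t=0.2309 (wall)
  → r_4 = 0.2309
beam 5: φ=90°, α=105°
  d=(-0.2588,0.9659)  start (3,2)  tX=0.9273 tY=0.2071  stride 1/|dx|=3.8637 1/|dy|=1.0353
    cross y-line → (3,3), t=0.2071 (wall)
  → r_5 = 0.2071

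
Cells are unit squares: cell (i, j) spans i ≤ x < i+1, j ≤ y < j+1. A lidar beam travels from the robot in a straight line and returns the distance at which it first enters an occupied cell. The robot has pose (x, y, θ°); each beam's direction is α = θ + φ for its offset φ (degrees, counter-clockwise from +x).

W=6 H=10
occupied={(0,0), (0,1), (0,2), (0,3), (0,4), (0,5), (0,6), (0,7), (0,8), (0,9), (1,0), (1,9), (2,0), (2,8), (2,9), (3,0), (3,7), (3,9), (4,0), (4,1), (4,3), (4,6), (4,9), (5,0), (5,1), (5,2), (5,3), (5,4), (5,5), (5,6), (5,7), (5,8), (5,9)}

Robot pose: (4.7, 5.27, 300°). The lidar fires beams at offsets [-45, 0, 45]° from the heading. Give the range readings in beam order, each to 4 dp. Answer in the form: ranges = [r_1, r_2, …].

beam 1: φ=-45°, α=255°
  d=(-0.2588,-0.9659)  start (4,5)  tX=2.7046 tY=0.2795  stride 1/|dx|=3.8637 1/|dy|=1.0353
    cross y-line → (4,4), t=0.2795
    cross y-line → (4,3), t=1.3148 (wall)
  → r_1 = 1.3148
beam 2: φ=0°, α=300°
  d=(0.5000,-0.8660)  start (4,5)  tX=0.6000 tY=0.3118  stride 1/|dx|=2.0000 1/|dy|=1.1547
    cross y-line → (4,4), t=0.3118
    cross x-line → (5,4), t=0.6000 (wall)
  → r_2 = 0.6000
beam 3: φ=45°, α=345°
  d=(0.9659,-0.2588)  start (4,5)  tX=0.3106 tY=1.0432  stride 1/|dx|=1.0353 1/|dy|=3.8637
    cross x-line → (5,5), t=0.3106 (wall)
  → r_3 = 0.3106

ranges = [1.3148, 0.6000, 0.3106]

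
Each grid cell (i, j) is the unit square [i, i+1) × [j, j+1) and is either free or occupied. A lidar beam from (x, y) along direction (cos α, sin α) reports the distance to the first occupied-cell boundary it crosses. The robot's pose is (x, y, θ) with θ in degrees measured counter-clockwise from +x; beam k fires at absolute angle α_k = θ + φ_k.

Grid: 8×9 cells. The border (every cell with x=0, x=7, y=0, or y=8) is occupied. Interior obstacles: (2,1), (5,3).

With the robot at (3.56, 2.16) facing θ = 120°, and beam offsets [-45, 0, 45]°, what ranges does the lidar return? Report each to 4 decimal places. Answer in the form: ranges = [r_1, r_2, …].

beam 1: φ=-45°, α=75°
  cosα=0.2588 sinα=0.9659 | (3,2) | tMaxX 1.7000 tMaxY 0.8696 | tΔX 3.8637 tΔY 1.0353
    t=0.8696 [y] (3,3)
    t=1.7000 [x] (4,3)
    t=1.9049 [y] (4,4)
    t=2.9402 [y] (4,5)
    t=3.9755 [y] (4,6)
    t=5.0107 [y] (4,7)
    t=5.5637 [x] (5,7)
    t=6.0460 [y] (5,8) — stop
  → r_1 = 6.0460
beam 2: φ=0°, α=120°
  cosα=-0.5000 sinα=0.8660 | (3,2) | tMaxX 1.1200 tMaxY 0.9699 | tΔX 2.0000 tΔY 1.1547
    t=0.9699 [y] (3,3)
    t=1.1200 [x] (2,3)
    t=2.1246 [y] (2,4)
    t=3.1200 [x] (1,4)
    t=3.2793 [y] (1,5)
    t=4.4341 [y] (1,6)
    t=5.1200 [x] (0,6) — stop
  → r_2 = 5.1200
beam 3: φ=45°, α=165°
  cosα=-0.9659 sinα=0.2588 | (3,2) | tMaxX 0.5798 tMaxY 3.2455 | tΔX 1.0353 tΔY 3.8637
    t=0.5798 [x] (2,2)
    t=1.6150 [x] (1,2)
    t=2.6503 [x] (0,2) — stop
  → r_3 = 2.6503

ranges = [6.0460, 5.1200, 2.6503]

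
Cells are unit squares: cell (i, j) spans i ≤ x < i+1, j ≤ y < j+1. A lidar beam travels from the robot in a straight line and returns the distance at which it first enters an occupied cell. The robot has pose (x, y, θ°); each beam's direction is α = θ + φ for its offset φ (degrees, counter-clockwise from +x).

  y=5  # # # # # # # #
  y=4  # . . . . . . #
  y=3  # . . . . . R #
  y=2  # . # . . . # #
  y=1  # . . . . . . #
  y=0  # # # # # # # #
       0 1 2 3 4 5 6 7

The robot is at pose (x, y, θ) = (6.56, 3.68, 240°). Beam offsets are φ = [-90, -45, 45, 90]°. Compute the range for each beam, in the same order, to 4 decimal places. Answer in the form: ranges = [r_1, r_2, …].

beam 1: φ=-90°, α=150°
  dir = (cos 150°, sin 150°) = (-0.8660, 0.5000); from cell (6,3)
  next x-line at t=0.6466, next y-line at t=0.6400; Δt_x=1.1547, Δt_y=2.0000
    y: enter (6,4) at t=0.6400
    x: enter (5,4) at t=0.6466
    x: enter (4,4) at t=1.8013
    y: enter (4,5) at t=2.6400 ← occupied
  → r_1 = 2.6400
beam 2: φ=-45°, α=195°
  dir = (cos 195°, sin 195°) = (-0.9659, -0.2588); from cell (6,3)
  next x-line at t=0.5798, next y-line at t=2.6273; Δt_x=1.0353, Δt_y=3.8637
    x: enter (5,3) at t=0.5798
    x: enter (4,3) at t=1.6150
    y: enter (4,2) at t=2.6273
    x: enter (3,2) at t=2.6503
    x: enter (2,2) at t=3.6856 ← occupied
  → r_2 = 3.6856
beam 3: φ=45°, α=285°
  dir = (cos 285°, sin 285°) = (0.2588, -0.9659); from cell (6,3)
  next x-line at t=1.7000, next y-line at t=0.7040; Δt_x=3.8637, Δt_y=1.0353
    y: enter (6,2) at t=0.7040 ← occupied
  → r_3 = 0.7040
beam 4: φ=90°, α=330°
  dir = (cos 330°, sin 330°) = (0.8660, -0.5000); from cell (6,3)
  next x-line at t=0.5081, next y-line at t=1.3600; Δt_x=1.1547, Δt_y=2.0000
    x: enter (7,3) at t=0.5081 ← occupied
  → r_4 = 0.5081

ranges = [2.6400, 3.6856, 0.7040, 0.5081]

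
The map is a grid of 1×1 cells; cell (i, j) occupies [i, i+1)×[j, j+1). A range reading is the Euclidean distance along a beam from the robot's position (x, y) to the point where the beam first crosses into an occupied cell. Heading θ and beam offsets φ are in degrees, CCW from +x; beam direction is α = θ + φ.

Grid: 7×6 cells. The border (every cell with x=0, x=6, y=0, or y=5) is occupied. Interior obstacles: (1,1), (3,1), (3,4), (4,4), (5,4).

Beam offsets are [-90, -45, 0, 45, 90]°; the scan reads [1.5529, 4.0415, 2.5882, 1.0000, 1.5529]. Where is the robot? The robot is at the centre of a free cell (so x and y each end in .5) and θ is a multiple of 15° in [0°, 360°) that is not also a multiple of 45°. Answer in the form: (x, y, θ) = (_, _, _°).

Candidates: 15 free-cell centres × 16 headings = 240 poses. Raycast each; keep the one whose scan matches to 4 dp.
  (2.5, 1.5, 255°): beam 1 = 0.5176 ≠ 1.5529 ✗
  (5.5, 1.5, 330°): beam 1 = 0.5774 ≠ 1.5529 ✗
  (4.5, 2.5, 30°): beam 1 = 1.7321 ≠ 1.5529 ✗
  (1.5, 3.5, 150°): beam 1 = 1.7321 ≠ 1.5529 ✗
  (2.5, 4.5, 150°): beam 1 = 0.5774 ≠ 1.5529 ✗
  …
  (4.5, 2.5, 195°): r_1=1.5529, r_2=4.0415, r_3=2.5882, r_4=1.0000, r_5=1.5529 — all match ✓
Only this pose fits every beam.

(x, y, θ) = (4.5, 2.5, 195°)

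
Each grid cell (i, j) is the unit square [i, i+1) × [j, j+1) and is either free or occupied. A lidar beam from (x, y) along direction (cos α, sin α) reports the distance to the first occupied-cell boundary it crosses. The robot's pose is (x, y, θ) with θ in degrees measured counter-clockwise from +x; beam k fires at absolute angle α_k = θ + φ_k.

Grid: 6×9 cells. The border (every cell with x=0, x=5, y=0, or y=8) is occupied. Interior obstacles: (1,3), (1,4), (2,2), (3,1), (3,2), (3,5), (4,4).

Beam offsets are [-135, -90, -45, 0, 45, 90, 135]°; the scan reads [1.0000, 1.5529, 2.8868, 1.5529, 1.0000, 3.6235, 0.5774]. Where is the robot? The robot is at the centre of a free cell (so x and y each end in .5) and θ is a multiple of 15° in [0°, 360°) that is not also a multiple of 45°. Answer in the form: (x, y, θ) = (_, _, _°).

(x, y, θ) = (2.5, 4.5, 15°)

Candidates: 21 free-cell centres × 16 headings = 336 poses. Raycast each; keep the one whose scan matches to 4 dp.
  (4.5, 1.5, 210°): beam 1 = 1.9319 ≠ 1.0000 ✗
  (4.5, 5.5, 30°): beam 1 = 0.5176 ≠ 1.0000 ✗
  (1.5, 2.5, 300°): beam 1 = 0.5176 ≠ 1.0000 ✗
  …
  (2.5, 4.5, 15°): r_1=1.0000, r_2=1.5529, r_3=2.8868, r_4=1.5529, r_5=1.0000, r_6=3.6235, r_7=0.5774 — all match ✓
Unique over the lattice → pose = (2.5, 4.5, 15°).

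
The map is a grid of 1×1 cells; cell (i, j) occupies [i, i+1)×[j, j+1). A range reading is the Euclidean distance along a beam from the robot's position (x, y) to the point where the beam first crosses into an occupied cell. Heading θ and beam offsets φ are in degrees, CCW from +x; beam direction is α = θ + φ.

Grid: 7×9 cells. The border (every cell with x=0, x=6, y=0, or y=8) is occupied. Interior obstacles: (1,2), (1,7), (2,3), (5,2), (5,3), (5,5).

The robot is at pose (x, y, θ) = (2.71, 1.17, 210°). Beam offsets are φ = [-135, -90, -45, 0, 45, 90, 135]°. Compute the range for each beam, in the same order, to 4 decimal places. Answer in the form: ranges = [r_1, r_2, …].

ranges = [7.0709, 1.4200, 1.7703, 0.3400, 0.1760, 0.1963, 0.6568]

beam 1: φ=-135°, α=75°
  cosα=0.2588 sinα=0.9659 | (2,1) | tMaxX 1.1205 tMaxY 0.8593 | tΔX 3.8637 tΔY 1.0353
    t=0.8593 [y] (2,2)
    t=1.1205 [x] (3,2)
    t=1.8946 [y] (3,3)
    t=2.9298 [y] (3,4)
    t=3.9651 [y] (3,5)
    t=4.9842 [x] (4,5)
    t=5.0004 [y] (4,6)
    t=6.0357 [y] (4,7)
    t=7.0709 [y] (4,8) — stop
  → r_1 = 7.0709
beam 2: φ=-90°, α=120°
  cosα=-0.5000 sinα=0.8660 | (2,1) | tMaxX 1.4200 tMaxY 0.9584 | tΔX 2.0000 tΔY 1.1547
    t=0.9584 [y] (2,2)
    t=1.4200 [x] (1,2) — stop
  → r_2 = 1.4200
beam 3: φ=-45°, α=165°
  cosα=-0.9659 sinα=0.2588 | (2,1) | tMaxX 0.7350 tMaxY 3.2069 | tΔX 1.0353 tΔY 3.8637
    t=0.7350 [x] (1,1)
    t=1.7703 [x] (0,1) — stop
  → r_3 = 1.7703
beam 4: φ=0°, α=210°
  cosα=-0.8660 sinα=-0.5000 | (2,1) | tMaxX 0.8198 tMaxY 0.3400 | tΔX 1.1547 tΔY 2.0000
    t=0.3400 [y] (2,0) — stop
  → r_4 = 0.3400
beam 5: φ=45°, α=255°
  cosα=-0.2588 sinα=-0.9659 | (2,1) | tMaxX 2.7432 tMaxY 0.1760 | tΔX 3.8637 tΔY 1.0353
    t=0.1760 [y] (2,0) — stop
  → r_5 = 0.1760
beam 6: φ=90°, α=300°
  cosα=0.5000 sinα=-0.8660 | (2,1) | tMaxX 0.5800 tMaxY 0.1963 | tΔX 2.0000 tΔY 1.1547
    t=0.1963 [y] (2,0) — stop
  → r_6 = 0.1963
beam 7: φ=135°, α=345°
  cosα=0.9659 sinα=-0.2588 | (2,1) | tMaxX 0.3002 tMaxY 0.6568 | tΔX 1.0353 tΔY 3.8637
    t=0.3002 [x] (3,1)
    t=0.6568 [y] (3,0) — stop
  → r_7 = 0.6568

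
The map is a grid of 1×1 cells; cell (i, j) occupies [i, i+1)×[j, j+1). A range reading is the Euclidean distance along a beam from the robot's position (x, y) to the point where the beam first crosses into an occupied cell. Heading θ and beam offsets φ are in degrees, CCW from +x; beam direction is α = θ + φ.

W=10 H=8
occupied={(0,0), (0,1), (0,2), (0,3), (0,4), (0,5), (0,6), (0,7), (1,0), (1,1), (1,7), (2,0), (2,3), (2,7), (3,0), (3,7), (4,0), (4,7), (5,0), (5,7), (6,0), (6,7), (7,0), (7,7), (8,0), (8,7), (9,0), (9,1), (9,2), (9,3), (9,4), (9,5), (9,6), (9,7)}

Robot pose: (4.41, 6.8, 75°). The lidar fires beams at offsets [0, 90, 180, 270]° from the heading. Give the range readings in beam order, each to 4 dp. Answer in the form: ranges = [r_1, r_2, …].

beam 1: φ=0°, α=75°
  d=(0.2588,0.9659)  start (4,6)  tX=2.2796 tY=0.2071  stride 1/|dx|=3.8637 1/|dy|=1.0353
    cross y-line → (4,7), t=0.2071 (wall)
  → r_1 = 0.2071
beam 2: φ=90°, α=165°
  d=(-0.9659,0.2588)  start (4,6)  tX=0.4245 tY=0.7727  stride 1/|dx|=1.0353 1/|dy|=3.8637
    cross x-line → (3,6), t=0.4245
    cross y-line → (3,7), t=0.7727 (wall)
  → r_2 = 0.7727
beam 3: φ=180°, α=255°
  d=(-0.2588,-0.9659)  start (4,6)  tX=1.5841 tY=0.8282  stride 1/|dx|=3.8637 1/|dy|=1.0353
    cross y-line → (4,5), t=0.8282
    cross x-line → (3,5), t=1.5841
    cross y-line → (3,4), t=1.8635
    cross y-line → (3,3), t=2.8988
    cross y-line → (3,2), t=3.9340
    cross y-line → (3,1), t=4.9693
    cross x-line → (2,1), t=5.4478
    cross y-line → (2,0), t=6.0046 (wall)
  → r_3 = 6.0046
beam 4: φ=270°, α=345°
  d=(0.9659,-0.2588)  start (4,6)  tX=0.6108 tY=3.0910  stride 1/|dx|=1.0353 1/|dy|=3.8637
    cross x-line → (5,6), t=0.6108
    cross x-line → (6,6), t=1.6461
    cross x-line → (7,6), t=2.6814
    cross y-line → (7,5), t=3.0910
    cross x-line → (8,5), t=3.7166
    cross x-line → (9,5), t=4.7519 (wall)
  → r_4 = 4.7519

ranges = [0.2071, 0.7727, 6.0046, 4.7519]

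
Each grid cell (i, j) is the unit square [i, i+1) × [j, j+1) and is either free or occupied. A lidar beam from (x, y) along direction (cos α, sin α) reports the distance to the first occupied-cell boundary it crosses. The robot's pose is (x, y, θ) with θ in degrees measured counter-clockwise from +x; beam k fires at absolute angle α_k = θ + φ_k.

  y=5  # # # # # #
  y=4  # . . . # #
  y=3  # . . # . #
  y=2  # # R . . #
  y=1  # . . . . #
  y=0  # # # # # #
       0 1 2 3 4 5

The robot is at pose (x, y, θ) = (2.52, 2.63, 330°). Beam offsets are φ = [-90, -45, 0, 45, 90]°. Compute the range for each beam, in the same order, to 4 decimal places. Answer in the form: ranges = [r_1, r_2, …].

ranges = [1.8822, 1.6875, 2.8637, 1.4296, 0.9600]

beam 1: φ=-90°, α=240°
  direction (-0.5000, -0.8660); cell (2,2); t to first gridline: x 1.0400, y 0.7275 (then +2.0000 / +1.1547)
    (2,1) via y @ 0.7275
    (1,1) via x @ 1.0400
    (1,0) via y @ 1.8822  # hit
  → r_1 = 1.8822
beam 2: φ=-45°, α=285°
  direction (0.2588, -0.9659); cell (2,2); t to first gridline: x 1.8546, y 0.6522 (then +3.8637 / +1.0353)
    (2,1) via y @ 0.6522
    (2,0) via y @ 1.6875  # hit
  → r_2 = 1.6875
beam 3: φ=0°, α=330°
  direction (0.8660, -0.5000); cell (2,2); t to first gridline: x 0.5543, y 1.2600 (then +1.1547 / +2.0000)
    (3,2) via x @ 0.5543
    (3,1) via y @ 1.2600
    (4,1) via x @ 1.7090
    (5,1) via x @ 2.8637  # hit
  → r_3 = 2.8637
beam 4: φ=45°, α=15°
  direction (0.9659, 0.2588); cell (2,2); t to first gridline: x 0.4969, y 1.4296 (then +1.0353 / +3.8637)
    (3,2) via x @ 0.4969
    (3,3) via y @ 1.4296  # hit
  → r_4 = 1.4296
beam 5: φ=90°, α=60°
  direction (0.5000, 0.8660); cell (2,2); t to first gridline: x 0.9600, y 0.4272 (then +2.0000 / +1.1547)
    (2,3) via y @ 0.4272
    (3,3) via x @ 0.9600  # hit
  → r_5 = 0.9600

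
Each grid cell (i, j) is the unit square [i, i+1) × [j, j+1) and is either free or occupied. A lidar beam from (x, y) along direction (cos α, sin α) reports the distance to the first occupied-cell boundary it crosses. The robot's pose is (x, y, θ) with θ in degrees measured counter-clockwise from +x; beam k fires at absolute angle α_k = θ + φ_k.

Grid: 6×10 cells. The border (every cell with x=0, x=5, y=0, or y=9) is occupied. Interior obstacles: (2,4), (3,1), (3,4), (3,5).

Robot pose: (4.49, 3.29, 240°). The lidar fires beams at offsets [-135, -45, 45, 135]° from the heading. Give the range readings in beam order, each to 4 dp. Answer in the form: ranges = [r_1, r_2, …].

beam 1: φ=-135°, α=105°
  d=(-0.2588,0.9659)  start (4,3)  tX=1.8932 tY=0.7350  stride 1/|dx|=3.8637 1/|dy|=1.0353
    cross y-line → (4,4), t=0.7350
    cross y-line → (4,5), t=1.7703
    cross x-line → (3,5), t=1.8932 (wall)
  → r_1 = 1.8932
beam 2: φ=-45°, α=195°
  d=(-0.9659,-0.2588)  start (4,3)  tX=0.5073 tY=1.1205  stride 1/|dx|=1.0353 1/|dy|=3.8637
    cross x-line → (3,3), t=0.5073
    cross y-line → (3,2), t=1.1205
    cross x-line → (2,2), t=1.5426
    cross x-line → (1,2), t=2.5778
    cross x-line → (0,2), t=3.6131 (wall)
  → r_2 = 3.6131
beam 3: φ=45°, α=285°
  d=(0.2588,-0.9659)  start (4,3)  tX=1.9705 tY=0.3002  stride 1/|dx|=3.8637 1/|dy|=1.0353
    cross y-line → (4,2), t=0.3002
    cross y-line → (4,1), t=1.3355
    cross x-line → (5,1), t=1.9705 (wall)
  → r_3 = 1.9705
beam 4: φ=135°, α=15°
  d=(0.9659,0.2588)  start (4,3)  tX=0.5280 tY=2.7432  stride 1/|dx|=1.0353 1/|dy|=3.8637
    cross x-line → (5,3), t=0.5280 (wall)
  → r_4 = 0.5280

ranges = [1.8932, 3.6131, 1.9705, 0.5280]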